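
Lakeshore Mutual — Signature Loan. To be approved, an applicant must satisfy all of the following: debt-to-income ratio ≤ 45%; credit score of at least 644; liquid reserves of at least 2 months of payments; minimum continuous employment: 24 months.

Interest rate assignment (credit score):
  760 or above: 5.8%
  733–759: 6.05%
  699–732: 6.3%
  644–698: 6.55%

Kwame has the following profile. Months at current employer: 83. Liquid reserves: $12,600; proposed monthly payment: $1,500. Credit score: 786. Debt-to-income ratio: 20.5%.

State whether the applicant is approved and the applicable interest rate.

Approved at 5.8%

Credit score 786 ≥ 644 (meets minimum)
Employment 83 ≥ 24 months
DTI 20.5% ≤ 45%
Liquid reserves cover 12,600/1,500 = 8.4 months — ≥ 2 required
All requirements met. Score 786 falls in the 760 or above tier → 5.8%.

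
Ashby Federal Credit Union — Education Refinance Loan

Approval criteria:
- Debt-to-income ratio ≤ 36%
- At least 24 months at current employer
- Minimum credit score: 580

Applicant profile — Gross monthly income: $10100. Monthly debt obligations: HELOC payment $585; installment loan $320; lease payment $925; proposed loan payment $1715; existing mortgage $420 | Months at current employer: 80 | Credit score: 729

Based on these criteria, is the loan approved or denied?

Denied

Total monthly debts = (585 + 320 + 925 + 1,715 + 420) = 3,965. Debt-to-income = 3,965/10,100 = 39.3% — over 36% limit
Employment 80 ≥ 24 months
Credit score 729 ≥ 580 (meets)
Fails on DTI.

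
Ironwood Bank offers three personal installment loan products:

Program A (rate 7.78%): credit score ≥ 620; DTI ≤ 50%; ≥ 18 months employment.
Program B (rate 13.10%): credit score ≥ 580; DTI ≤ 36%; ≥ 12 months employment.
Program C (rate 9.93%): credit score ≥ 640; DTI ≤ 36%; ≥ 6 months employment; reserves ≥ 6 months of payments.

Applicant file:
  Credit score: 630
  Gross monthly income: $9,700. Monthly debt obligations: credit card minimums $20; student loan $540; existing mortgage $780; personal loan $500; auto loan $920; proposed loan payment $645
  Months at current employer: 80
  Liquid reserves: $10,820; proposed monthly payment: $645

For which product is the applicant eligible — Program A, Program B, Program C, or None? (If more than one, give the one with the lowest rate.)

Total debts = (20 + 540 + 780 + 500 + 920 + 645) = 3,405; DTI = 3,405/9,700 = 35.1%.
Reserves = 10,820/645 = 16.8 months.
Program A: score 630 ≥ 620; DTI 35.1% ≤ 50%; employment 80 ≥ 18 mo → qualifies.
Program B: score 630 ≥ 580; DTI 35.1% ≤ 36%; employment 80 ≥ 12 mo → qualifies.
Program C: score 630 < 640; DTI 35.1% ≤ 36%; employment 80 ≥ 6 mo; reserves 16.8 ≥ 6 mo → does not qualify.
Qualifying: Program A, Program B. Lowest rate is 7.78% → Program A.

Program A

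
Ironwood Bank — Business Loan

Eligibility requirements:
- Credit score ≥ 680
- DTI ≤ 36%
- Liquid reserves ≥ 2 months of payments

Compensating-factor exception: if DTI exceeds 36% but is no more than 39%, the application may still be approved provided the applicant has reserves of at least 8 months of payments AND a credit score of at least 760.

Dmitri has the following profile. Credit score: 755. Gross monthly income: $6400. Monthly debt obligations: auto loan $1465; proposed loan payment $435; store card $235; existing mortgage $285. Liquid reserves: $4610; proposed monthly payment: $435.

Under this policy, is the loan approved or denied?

Denied

Credit score 755 ≥ 680 (meets base)
Total debts = (1,465 + 435 + 235 + 285) = 2,420. DTI: 2,420 ÷ 6,400 = 37.8%, over the 36% base limit.
Reserves = 4,610/435 = 10.6 months ≥ 2
DTI 37.8% is within the 36%–39% exception band; checking compensating factors.
Reserves 10.6 ≥ 8 months; credit score 755 < 760.
Compensating-factor requirement not fully met.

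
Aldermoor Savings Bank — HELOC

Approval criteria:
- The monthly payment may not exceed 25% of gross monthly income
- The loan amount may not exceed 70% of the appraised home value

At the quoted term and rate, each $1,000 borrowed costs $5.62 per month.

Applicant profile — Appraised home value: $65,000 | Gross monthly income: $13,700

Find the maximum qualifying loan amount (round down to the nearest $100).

$45,500

Payment cap: 25% × $13,700 = $3,425/month.
At $5.62 per $1,000, that supports 3,425/5.62 × 1,000 ≈ $609,430 → $609,400.
LTV cap: 70% × $65,000 = $45,500 → $45,500.
Binding constraint: loan-to-value.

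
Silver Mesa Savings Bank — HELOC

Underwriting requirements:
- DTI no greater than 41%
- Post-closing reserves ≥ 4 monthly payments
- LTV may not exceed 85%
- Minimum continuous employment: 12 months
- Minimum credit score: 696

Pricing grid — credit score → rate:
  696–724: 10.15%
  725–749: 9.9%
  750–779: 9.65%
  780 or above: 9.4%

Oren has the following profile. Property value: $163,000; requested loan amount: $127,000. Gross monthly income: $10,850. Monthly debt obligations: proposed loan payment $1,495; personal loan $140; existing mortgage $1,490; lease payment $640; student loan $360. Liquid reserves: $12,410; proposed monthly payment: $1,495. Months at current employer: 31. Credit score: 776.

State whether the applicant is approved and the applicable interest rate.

Credit score 776 ≥ 696 (meets minimum)
LTV: 127,000 ÷ 163,000 = 77.9%, within 85% cap
Employment 31 ≥ 12 months
Liquid reserves cover 12,410/1,495 = 8.3 months — ≥ 4 required
Total monthly debts = (1,495 + 140 + 1,490 + 640 + 360) = 4,125. DTI: 4,125 ÷ 10,850 = 38%, within the 41% cap
All requirements met. Score 776 falls in the 750–779 tier → 9.65%.

Approved at 9.65%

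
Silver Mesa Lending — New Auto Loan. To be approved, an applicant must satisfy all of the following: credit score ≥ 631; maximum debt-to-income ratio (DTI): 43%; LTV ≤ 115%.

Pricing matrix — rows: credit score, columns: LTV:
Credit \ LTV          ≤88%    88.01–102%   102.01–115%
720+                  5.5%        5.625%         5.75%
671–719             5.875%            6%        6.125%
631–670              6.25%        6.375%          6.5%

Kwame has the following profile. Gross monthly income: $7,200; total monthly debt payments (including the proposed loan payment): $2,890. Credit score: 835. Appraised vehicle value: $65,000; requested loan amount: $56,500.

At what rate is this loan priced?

5.5%

Credit score 835 ≥ 631; DTI = 2,890/7,200 = 40.1% ≤ 43%
Loan-to-value = 56,500/65,000 = 86.9% — pass (115% max)
Credit 835 → row 720+; LTV 86.9% → column ≤88%. Grid cell → 5.5%.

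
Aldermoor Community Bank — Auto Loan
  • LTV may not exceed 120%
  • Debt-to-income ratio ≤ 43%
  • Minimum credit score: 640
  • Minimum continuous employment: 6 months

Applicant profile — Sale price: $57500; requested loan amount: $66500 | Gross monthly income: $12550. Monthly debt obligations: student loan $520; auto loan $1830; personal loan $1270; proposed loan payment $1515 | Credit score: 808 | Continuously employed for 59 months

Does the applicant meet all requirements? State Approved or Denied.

Approved

Loan-to-value = 66,500/57,500 = 115.7% — pass (120% max)
Total monthly debts = (520 + 1,830 + 1,270 + 1,515) = 5,135. DTI: 5,135 ÷ 12,550 = 40.9%, within the 43% cap
Credit score 808 ≥ 640 (meets)
Employment 59 ≥ 6 months
All criteria satisfied.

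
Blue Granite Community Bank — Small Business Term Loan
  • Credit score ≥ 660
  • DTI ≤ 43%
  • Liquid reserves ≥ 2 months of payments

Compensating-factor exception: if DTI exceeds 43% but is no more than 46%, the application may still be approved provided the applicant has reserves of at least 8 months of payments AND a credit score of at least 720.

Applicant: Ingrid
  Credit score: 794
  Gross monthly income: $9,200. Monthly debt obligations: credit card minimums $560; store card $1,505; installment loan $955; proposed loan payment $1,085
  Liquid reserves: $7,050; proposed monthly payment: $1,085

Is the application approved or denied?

Credit score 794 ≥ 660 (meets base)
Total debts = (560 + 1,505 + 955 + 1,085) = 4,105. DTI = 4,105/9,200 = 44.6% > 43% — standard DTI limit exceeded.
Reserves = 7,050/1,085 = 6.5 months ≥ 2
44.6% falls in the override range (43%–46%), so the compensating-factor test applies.
Override check — reserves: 6.5 mo (short of 8); score: 794 (ok).
Compensating-factor requirement not fully met.

Denied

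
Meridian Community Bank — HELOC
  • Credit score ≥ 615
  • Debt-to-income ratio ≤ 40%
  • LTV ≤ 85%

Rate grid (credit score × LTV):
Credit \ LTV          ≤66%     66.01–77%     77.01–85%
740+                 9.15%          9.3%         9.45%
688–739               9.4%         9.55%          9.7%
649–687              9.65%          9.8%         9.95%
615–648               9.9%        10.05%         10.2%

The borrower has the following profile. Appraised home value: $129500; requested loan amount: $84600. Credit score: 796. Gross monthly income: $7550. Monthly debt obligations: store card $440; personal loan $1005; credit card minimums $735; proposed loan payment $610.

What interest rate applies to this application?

Credit score 796 ≥ 615; Total monthly debts = (440 + 1,005 + 735 + 610) = 2,790. DTI = 2,790/7,550 = 37% ≤ 40%
LTV: 84,600 ÷ 129,500 = 65.3%, within 85% cap
Score 796 is in the 740+ band; LTV 65.3% is in the ≤66% band → 9.15%.

9.15%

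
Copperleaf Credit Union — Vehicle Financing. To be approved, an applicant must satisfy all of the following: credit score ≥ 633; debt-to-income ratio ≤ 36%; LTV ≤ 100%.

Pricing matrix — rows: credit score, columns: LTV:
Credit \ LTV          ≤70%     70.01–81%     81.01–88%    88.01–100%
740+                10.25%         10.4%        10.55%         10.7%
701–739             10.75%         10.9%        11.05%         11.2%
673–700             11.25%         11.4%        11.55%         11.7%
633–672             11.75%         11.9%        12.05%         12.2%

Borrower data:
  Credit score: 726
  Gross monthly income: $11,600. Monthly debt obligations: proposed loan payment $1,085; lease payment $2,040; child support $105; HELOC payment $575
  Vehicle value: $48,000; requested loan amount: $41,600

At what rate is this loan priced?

Credit score 726 ≥ 633; Total monthly debts = (1,085 + 2,040 + 105 + 575) = 3,805. Debt-to-income = 3,805/11,600 = 32.8% — meets 36% limit
Loan-to-value = 41,600/48,000 = 86.7% — pass (100% max)
Row: 726 falls in 701–739. Column: 86.7% falls in 81.01–88%. Rate = 11.05%.

11.05%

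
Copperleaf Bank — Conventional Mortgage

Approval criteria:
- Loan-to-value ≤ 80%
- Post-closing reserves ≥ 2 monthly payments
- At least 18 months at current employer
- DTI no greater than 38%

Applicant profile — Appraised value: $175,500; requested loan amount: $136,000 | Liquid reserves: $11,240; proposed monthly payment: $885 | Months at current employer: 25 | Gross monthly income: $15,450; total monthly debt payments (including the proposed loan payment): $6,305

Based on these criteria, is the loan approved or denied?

Loan-to-value = 136,000/175,500 = 77.5% — pass (80% max)
Liquid reserves cover 11,240/885 = 12.7 months — ≥ 2 required
Employment 25 ≥ 18 months
DTI: 6,305 ÷ 15,450 = 40.8%, exceeds the 38% cap
Fails on DTI.

Denied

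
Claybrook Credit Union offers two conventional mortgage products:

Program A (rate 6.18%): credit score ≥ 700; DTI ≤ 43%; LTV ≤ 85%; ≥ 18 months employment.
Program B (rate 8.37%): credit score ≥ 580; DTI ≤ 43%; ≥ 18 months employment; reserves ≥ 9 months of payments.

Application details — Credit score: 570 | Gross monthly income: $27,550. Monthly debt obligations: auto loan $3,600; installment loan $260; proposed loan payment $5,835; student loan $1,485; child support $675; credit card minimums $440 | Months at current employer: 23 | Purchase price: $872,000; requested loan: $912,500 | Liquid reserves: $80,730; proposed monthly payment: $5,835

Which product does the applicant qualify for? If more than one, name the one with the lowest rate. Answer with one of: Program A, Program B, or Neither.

Total debts = (3,600 + 260 + 5,835 + 1,485 + 675 + 440) = 12,295; DTI = 12,295/27,550 = 44.6%.
LTV = 912,500/872,000 = 104.6%.
Reserves = 80,730/5,835 = 13.8 months.
Program A: score 570 < 700; DTI 44.6% > 43%; LTV 104.6% > 85%; employment 23 ≥ 18 mo → does not qualify.
Program B: score 570 < 580; DTI 44.6% > 43%; employment 23 ≥ 18 mo; reserves 13.8 ≥ 9 mo → does not qualify.

Neither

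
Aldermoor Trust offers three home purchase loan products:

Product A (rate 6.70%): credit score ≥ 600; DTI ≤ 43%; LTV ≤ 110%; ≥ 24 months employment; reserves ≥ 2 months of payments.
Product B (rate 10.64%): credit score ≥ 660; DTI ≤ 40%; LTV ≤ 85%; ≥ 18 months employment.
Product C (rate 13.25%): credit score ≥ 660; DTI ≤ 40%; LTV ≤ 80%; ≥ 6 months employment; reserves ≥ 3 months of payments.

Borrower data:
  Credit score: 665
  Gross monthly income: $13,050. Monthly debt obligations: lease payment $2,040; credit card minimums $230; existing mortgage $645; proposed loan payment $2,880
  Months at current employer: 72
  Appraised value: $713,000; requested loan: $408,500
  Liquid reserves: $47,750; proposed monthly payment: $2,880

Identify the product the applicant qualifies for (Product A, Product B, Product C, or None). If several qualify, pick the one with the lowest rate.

Total debts = (2,040 + 230 + 645 + 2,880) = 5,795; DTI = 5,795/13,050 = 44.4%.
LTV = 408,500/713,000 = 57.3%.
Reserves = 47,750/2,880 = 16.6 months.
Product A: score 665 ≥ 600; DTI 44.4% > 43%; LTV 57.3% ≤ 110%; employment 72 ≥ 24 mo; reserves 16.6 ≥ 2 mo → does not qualify.
Product B: score 665 ≥ 660; DTI 44.4% > 40%; LTV 57.3% ≤ 85%; employment 72 ≥ 18 mo → does not qualify.
Product C: score 665 ≥ 660; DTI 44.4% > 40%; LTV 57.3% ≤ 80%; employment 72 ≥ 6 mo; reserves 16.6 ≥ 3 mo → does not qualify.

None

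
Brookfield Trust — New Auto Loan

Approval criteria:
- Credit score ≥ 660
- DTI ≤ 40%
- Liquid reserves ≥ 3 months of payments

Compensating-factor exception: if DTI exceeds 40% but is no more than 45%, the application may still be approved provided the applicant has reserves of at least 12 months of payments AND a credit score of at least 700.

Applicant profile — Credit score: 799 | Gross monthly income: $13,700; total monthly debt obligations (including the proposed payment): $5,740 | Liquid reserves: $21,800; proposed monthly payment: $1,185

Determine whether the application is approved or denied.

Approved

Credit score 799 ≥ 660 (meets base)
DTI: 5,740 ÷ 13,700 = 41.9%, over the 40% base limit.
Reserves = 21,800/1,185 = 18.4 months ≥ 3
DTI 41.9% is within the 40%–45% exception band; checking compensating factors.
Override check — reserves: 18.4 mo (ok); score: 799 (ok).
Both compensating conditions met → exception applies.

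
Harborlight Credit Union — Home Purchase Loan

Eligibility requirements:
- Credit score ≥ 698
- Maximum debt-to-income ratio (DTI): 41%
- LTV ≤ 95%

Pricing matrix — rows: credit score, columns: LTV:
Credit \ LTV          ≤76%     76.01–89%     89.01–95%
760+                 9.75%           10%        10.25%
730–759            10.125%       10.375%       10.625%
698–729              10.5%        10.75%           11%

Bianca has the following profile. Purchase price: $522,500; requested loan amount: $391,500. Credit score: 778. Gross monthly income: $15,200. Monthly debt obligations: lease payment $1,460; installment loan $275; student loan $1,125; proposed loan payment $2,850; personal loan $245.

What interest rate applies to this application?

Credit score 778 ≥ 698; Total monthly debts = (1,460 + 275 + 1,125 + 2,850 + 245) = 5,955. DTI = 5,955/15,200 = 39.2% ≤ 41%
Loan-to-value = 391,500/522,500 = 74.9% — pass (95% max)
Row: 778 falls in 760+. Column: 74.9% falls in ≤76%. Rate = 9.75%.

9.75%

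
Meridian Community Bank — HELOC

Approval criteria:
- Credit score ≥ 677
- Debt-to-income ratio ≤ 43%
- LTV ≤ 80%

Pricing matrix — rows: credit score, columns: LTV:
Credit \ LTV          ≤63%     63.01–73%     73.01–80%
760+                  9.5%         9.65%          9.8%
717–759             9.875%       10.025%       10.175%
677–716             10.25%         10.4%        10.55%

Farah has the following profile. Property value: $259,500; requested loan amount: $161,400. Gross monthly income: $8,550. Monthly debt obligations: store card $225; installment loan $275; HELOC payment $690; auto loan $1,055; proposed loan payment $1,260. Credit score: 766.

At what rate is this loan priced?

9.5%

Credit score 766 ≥ 677; Total monthly debts = (225 + 275 + 690 + 1,055 + 1,260) = 3,505. DTI = 3,505/8,550 = 41% ≤ 43%
Loan-to-value = 161,400/259,500 = 62.2% — pass (80% max)
Row: 766 falls in 760+. Column: 62.2% falls in ≤63%. Rate = 9.5%.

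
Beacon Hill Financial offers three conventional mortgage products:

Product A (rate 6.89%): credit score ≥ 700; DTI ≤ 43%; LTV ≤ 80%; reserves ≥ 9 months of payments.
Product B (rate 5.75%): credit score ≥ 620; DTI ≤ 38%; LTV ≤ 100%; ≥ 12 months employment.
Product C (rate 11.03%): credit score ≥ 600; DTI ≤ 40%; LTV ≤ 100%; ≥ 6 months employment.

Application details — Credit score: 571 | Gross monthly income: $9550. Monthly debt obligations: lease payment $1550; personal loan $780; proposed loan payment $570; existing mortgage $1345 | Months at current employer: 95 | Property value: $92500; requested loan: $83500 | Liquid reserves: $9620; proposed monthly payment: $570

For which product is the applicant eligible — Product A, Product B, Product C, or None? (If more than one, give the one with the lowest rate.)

None

Total debts = (1,550 + 780 + 570 + 1,345) = 4,245; DTI = 4,245/9,550 = 44.5%.
LTV = 83,500/92,500 = 90.3%.
Reserves = 9,620/570 = 16.9 months.
Product A: score 571 < 700; DTI 44.5% > 43%; LTV 90.3% > 80%; reserves 16.9 ≥ 9 mo → does not qualify.
Product B: score 571 < 620; DTI 44.5% > 38%; LTV 90.3% ≤ 100%; employment 95 ≥ 12 mo → does not qualify.
Product C: score 571 < 600; DTI 44.5% > 40%; LTV 90.3% ≤ 100%; employment 95 ≥ 6 mo → does not qualify.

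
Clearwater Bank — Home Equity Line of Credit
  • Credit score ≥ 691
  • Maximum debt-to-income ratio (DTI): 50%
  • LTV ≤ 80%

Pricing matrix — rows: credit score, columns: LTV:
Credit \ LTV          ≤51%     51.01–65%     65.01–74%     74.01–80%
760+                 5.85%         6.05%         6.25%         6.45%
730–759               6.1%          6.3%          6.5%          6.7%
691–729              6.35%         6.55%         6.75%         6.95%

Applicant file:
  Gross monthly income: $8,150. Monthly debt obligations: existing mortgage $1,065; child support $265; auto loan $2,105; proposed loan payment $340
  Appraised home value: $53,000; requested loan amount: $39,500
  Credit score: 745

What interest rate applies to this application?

6.7%

Credit score 745 ≥ 691; Total monthly debts = (1,065 + 265 + 2,105 + 340) = 3,775. DTI: 3,775 ÷ 8,150 = 46.3%, within the 50% cap
Loan-to-value = 39,500/53,000 = 74.5% — pass (80% max)
Credit 745 → row 730–759; LTV 74.5% → column 74.01–80%. Grid cell → 6.7%.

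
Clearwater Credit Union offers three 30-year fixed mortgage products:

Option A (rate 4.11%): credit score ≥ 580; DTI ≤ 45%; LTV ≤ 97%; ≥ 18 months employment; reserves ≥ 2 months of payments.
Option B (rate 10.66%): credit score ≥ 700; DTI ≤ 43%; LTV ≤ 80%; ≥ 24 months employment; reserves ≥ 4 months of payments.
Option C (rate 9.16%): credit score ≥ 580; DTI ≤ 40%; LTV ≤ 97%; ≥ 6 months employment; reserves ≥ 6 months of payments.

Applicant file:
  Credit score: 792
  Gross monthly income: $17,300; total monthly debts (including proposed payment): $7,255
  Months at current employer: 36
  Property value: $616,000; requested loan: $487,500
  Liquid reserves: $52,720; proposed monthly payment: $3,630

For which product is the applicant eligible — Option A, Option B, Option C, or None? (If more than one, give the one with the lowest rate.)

Option A

DTI = 7,255/17,300 = 41.9%.
LTV = 487,500/616,000 = 79.1%.
Reserves = 52,720/3,630 = 14.5 months.
Option A: score 792 ≥ 580; DTI 41.9% ≤ 45%; LTV 79.1% ≤ 97%; employment 36 ≥ 18 mo; reserves 14.5 ≥ 2 mo → qualifies.
Option B: score 792 ≥ 700; DTI 41.9% ≤ 43%; LTV 79.1% ≤ 80%; employment 36 ≥ 24 mo; reserves 14.5 ≥ 4 mo → qualifies.
Option C: score 792 ≥ 580; DTI 41.9% > 40%; LTV 79.1% ≤ 97%; employment 36 ≥ 6 mo; reserves 14.5 ≥ 6 mo → does not qualify.
Qualifying: Option A, Option B. Lowest rate is 4.11% → Option A.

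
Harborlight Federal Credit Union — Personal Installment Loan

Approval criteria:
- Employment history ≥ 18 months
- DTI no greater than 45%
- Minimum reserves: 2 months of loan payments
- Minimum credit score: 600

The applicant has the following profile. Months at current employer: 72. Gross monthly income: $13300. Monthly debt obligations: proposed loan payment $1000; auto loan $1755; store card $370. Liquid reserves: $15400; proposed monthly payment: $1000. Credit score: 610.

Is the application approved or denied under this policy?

Approved

Employment 72 ≥ 18 months
Total monthly debts = (1,000 + 1,755 + 370) = 3,125. DTI = 3,125/13,300 = 23.5% ≤ 45%
Liquid reserves cover 15,400/1,000 = 15.4 months — ≥ 2 required
Credit score 610 ≥ 600 (meets)
All criteria satisfied.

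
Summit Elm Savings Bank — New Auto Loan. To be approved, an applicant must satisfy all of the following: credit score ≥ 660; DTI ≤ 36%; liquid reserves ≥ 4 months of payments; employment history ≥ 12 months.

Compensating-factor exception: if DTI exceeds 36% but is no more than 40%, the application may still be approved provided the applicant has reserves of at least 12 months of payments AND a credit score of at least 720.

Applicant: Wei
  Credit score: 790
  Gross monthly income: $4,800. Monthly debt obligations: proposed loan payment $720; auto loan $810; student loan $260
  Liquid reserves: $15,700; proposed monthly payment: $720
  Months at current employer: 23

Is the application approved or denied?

Approved

Credit score 790 ≥ 660 (meets base)
Total debts = (720 + 810 + 260) = 1,790. DTI = 1,790/4,800 = 37.3% > 36% — standard DTI limit exceeded.
Liquid reserves cover 15,700/720 = 21.8 months — ≥ 4 required
Employment 23 ≥ 12 months
37.3% falls in the override range (36%–40%), so the compensating-factor test applies.
Reserves 21.8 ≥ 12 months; credit score 790 ≥ 720.
Both override conditions satisfied; DTI exception granted.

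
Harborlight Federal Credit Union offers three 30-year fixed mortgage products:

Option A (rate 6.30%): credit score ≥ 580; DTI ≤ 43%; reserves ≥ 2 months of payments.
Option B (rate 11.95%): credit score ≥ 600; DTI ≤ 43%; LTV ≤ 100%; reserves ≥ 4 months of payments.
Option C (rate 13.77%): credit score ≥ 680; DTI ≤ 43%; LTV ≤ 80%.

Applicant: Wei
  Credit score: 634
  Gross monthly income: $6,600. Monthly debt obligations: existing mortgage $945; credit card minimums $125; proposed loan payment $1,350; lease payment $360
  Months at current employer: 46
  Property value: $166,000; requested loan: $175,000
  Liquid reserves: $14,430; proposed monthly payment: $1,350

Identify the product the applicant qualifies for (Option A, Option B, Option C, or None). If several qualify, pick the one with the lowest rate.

Option A

Total debts = (945 + 125 + 1,350 + 360) = 2,780; DTI = 2,780/6,600 = 42.1%.
LTV = 175,000/166,000 = 105.4%.
Reserves = 14,430/1,350 = 10.7 months.
Option A: score 634 ≥ 580; DTI 42.1% ≤ 43%; reserves 10.7 ≥ 2 mo → qualifies.
Option B: score 634 ≥ 600; DTI 42.1% ≤ 43%; LTV 105.4% > 100%; reserves 10.7 ≥ 4 mo → does not qualify.
Option C: score 634 < 680; DTI 42.1% ≤ 43%; LTV 105.4% > 80% → does not qualify.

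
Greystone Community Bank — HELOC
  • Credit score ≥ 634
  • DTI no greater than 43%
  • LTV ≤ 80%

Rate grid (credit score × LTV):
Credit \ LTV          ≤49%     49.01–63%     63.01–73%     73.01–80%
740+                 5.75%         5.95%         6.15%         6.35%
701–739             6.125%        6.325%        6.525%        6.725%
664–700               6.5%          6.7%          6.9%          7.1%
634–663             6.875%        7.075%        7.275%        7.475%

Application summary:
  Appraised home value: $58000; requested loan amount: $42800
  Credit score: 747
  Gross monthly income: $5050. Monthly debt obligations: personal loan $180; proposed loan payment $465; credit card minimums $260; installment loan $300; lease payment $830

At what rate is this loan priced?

Credit score 747 ≥ 634; Total monthly debts = (180 + 465 + 260 + 300 + 830) = 2,035. DTI = 2,035/5,050 = 40.3% ≤ 43%
Loan-to-value = 42,800/58,000 = 73.8% — pass (80% max)
Row: 747 falls in 740+. Column: 73.8% falls in 73.01–80%. Rate = 6.35%.

6.35%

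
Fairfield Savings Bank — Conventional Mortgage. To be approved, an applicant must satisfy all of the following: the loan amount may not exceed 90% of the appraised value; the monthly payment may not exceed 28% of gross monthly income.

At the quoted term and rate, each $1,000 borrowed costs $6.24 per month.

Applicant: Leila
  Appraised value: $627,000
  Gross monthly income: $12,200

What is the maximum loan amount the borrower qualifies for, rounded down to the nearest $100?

Payment cap: 28% × $12,200 = $3,416/month.
At $6.24 per $1,000, that supports 3,416/6.24 × 1,000 ≈ $547,435 → $547,400.
LTV cap: 90% × $627,000 = $564,300 → $564,300.
Binding constraint: payment-to-income.

$547,400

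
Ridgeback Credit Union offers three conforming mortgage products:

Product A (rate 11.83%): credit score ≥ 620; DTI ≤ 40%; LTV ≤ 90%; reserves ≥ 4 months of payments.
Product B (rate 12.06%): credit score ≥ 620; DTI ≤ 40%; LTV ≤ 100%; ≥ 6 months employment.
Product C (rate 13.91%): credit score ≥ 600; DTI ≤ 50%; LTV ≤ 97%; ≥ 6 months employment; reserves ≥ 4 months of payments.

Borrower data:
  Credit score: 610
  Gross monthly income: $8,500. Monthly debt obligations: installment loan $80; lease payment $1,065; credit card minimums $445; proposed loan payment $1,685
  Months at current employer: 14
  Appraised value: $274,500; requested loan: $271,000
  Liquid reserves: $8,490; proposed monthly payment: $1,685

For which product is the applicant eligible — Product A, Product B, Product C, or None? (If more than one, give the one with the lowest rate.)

Total debts = (80 + 1,065 + 445 + 1,685) = 3,275; DTI = 3,275/8,500 = 38.5%.
LTV = 271,000/274,500 = 98.7%.
Reserves = 8,490/1,685 = 5.0 months.
Product A: score 610 < 620; DTI 38.5% ≤ 40%; LTV 98.7% > 90%; reserves 5.0 ≥ 4 mo → does not qualify.
Product B: score 610 < 620; DTI 38.5% ≤ 40%; LTV 98.7% ≤ 100%; employment 14 ≥ 6 mo → does not qualify.
Product C: score 610 ≥ 600; DTI 38.5% ≤ 50%; LTV 98.7% > 97%; employment 14 ≥ 6 mo; reserves 5.0 ≥ 4 mo → does not qualify.

None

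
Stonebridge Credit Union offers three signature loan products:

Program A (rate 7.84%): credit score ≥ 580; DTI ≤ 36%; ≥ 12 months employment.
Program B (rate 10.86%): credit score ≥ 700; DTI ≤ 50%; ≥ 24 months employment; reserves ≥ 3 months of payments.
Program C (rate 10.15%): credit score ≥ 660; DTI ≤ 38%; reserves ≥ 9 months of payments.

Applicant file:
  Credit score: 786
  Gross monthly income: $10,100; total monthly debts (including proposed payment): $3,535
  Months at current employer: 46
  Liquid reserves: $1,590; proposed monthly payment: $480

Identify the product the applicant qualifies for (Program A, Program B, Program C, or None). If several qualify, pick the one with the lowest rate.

Program A

DTI = 3,535/10,100 = 35%.
Reserves = 1,590/480 = 3.3 months.
Program A: score 786 ≥ 580; DTI 35% ≤ 36%; employment 46 ≥ 12 mo → qualifies.
Program B: score 786 ≥ 700; DTI 35% ≤ 50%; employment 46 ≥ 24 mo; reserves 3.3 ≥ 3 mo → qualifies.
Program C: score 786 ≥ 660; DTI 35% ≤ 38%; reserves 3.3 < 9 mo → does not qualify.
Qualifying: Program A, Program B. Lowest rate is 7.84% → Program A.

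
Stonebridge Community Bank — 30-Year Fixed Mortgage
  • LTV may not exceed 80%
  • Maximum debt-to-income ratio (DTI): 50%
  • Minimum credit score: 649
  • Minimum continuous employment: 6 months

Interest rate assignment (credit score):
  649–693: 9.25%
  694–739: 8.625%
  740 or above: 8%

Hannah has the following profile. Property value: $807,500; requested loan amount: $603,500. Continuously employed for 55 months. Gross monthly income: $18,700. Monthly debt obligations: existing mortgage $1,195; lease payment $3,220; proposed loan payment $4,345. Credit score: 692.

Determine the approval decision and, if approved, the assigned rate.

Approved at 9.25%

Credit score 692 ≥ 649 (meets minimum)
Employment 55 ≥ 6 months
LTV = 603,500/807,500 = 74.7% ≤ 80%
Total monthly debts = (1,195 + 3,220 + 4,345) = 8,760. DTI: 8,760 ÷ 18,700 = 46.8%, within the 50% cap
All requirements met. Score 692 falls in the 649–693 tier → 9.25%.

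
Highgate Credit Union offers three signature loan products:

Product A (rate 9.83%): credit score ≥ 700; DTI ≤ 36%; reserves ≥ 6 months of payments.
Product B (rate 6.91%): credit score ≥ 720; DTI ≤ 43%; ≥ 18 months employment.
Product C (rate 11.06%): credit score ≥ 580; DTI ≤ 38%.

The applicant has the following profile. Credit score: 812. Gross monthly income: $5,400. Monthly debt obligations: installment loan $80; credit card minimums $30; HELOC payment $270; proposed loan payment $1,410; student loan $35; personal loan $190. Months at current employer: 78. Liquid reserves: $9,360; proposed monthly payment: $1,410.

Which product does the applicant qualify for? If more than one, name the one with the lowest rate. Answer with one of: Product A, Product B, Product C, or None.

Product B

Total debts = (80 + 30 + 270 + 1,410 + 35 + 190) = 2,015; DTI = 2,015/5,400 = 37.3%.
Reserves = 9,360/1,410 = 6.6 months.
Product A: score 812 ≥ 700; DTI 37.3% > 36%; reserves 6.6 ≥ 6 mo → does not qualify.
Product B: score 812 ≥ 720; DTI 37.3% ≤ 43%; employment 78 ≥ 18 mo → qualifies.
Product C: score 812 ≥ 580; DTI 37.3% ≤ 38% → qualifies.
Qualifying: Product B, Product C. Lowest rate is 6.91% → Product B.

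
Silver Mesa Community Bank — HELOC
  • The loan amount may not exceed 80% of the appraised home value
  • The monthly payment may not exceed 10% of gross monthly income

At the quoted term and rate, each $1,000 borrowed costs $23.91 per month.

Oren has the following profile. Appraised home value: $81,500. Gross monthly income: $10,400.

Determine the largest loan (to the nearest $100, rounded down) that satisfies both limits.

$43,400

Payment cap: 10% × $10,400 = $1,040/month.
At $23.91 per $1,000, that supports 1,040/23.91 × 1,000 ≈ $43,496 → $43,400.
LTV cap: 80% × $81,500 = $65,200 → $65,200.
Binding constraint: payment-to-income.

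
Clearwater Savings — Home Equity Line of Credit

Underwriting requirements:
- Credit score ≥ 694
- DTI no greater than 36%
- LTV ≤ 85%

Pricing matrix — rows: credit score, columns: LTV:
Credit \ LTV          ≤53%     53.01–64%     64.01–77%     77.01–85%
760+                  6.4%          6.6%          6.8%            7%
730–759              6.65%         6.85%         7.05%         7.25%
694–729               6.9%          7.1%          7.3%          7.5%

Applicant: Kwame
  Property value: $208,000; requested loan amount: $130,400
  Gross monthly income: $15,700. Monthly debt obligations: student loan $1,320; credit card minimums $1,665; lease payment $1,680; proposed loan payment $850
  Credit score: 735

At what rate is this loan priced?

Credit score 735 ≥ 694; Total monthly debts = (1,320 + 1,665 + 1,680 + 850) = 5,515. DTI = 5,515/15,700 = 35.1% ≤ 36%
LTV: 130,400 ÷ 208,000 = 62.7%, within 85% cap
Credit 735 → row 730–759; LTV 62.7% → column 53.01–64%. Grid cell → 6.85%.

6.85%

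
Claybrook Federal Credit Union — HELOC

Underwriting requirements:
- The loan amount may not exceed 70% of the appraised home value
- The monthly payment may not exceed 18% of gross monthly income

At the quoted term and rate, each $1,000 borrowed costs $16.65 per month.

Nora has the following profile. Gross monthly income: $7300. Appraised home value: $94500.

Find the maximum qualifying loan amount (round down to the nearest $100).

Payment cap: 18% × $7,300 = $1,314/month.
At $16.65 per $1,000, that supports 1,314/16.65 × 1,000 ≈ $78,918 → $78,900.
LTV cap: 70% × $94,500 = $66,150 → $66,100.
Binding constraint: loan-to-value.

$66,100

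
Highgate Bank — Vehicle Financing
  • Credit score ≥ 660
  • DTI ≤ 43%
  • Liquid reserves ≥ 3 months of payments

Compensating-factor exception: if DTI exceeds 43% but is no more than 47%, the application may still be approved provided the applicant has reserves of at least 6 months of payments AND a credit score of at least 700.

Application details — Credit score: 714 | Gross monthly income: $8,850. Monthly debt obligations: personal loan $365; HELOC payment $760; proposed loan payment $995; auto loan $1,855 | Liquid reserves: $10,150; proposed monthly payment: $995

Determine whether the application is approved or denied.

Credit score 714 ≥ 660 (meets base)
Total debts = (365 + 760 + 995 + 1,855) = 3,975. DTI = 3,975/8,850 = 44.9% > 43% — standard DTI limit exceeded.
Reserves = 10,150/995 = 10.2 months ≥ 3
DTI 44.9% is within the 43%–47% exception band; checking compensating factors.
Reserves 10.2 ≥ 6 months; credit score 714 ≥ 700.
Both override conditions satisfied; DTI exception granted.

Approved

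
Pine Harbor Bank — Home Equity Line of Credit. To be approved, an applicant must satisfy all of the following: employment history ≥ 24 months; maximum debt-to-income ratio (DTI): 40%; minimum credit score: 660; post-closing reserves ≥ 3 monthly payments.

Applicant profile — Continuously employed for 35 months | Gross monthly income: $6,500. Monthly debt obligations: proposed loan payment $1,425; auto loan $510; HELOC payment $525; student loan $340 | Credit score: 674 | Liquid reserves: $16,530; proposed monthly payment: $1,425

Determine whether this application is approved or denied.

Employment 35 ≥ 24 months
Total monthly debts = (1,425 + 510 + 525 + 340) = 2,800. DTI: 2,800 ÷ 6,500 = 43.1%, exceeds the 40% cap
Credit score 674 ≥ 660 (meets)
Liquid reserves cover 16,530/1,425 = 11.6 months — ≥ 3 required
Fails on DTI.

Denied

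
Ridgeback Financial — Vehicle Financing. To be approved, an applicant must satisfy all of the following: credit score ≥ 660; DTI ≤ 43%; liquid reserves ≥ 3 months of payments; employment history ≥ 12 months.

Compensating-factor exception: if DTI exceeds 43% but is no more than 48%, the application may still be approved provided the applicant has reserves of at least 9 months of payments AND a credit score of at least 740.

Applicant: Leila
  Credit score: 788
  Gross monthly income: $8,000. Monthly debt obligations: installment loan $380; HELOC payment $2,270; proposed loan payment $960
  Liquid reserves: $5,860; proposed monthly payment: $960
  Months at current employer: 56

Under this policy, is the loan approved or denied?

Credit score 788 ≥ 660 (meets base)
Total debts = (380 + 2,270 + 960) = 3,610. DTI: 3,610 ÷ 8,000 = 45.1%, over the 43% base limit.
Reserves = 5,860/960 = 6.1 months ≥ 3
Employment 56 ≥ 12 months
45.1% falls in the override range (43%–48%), so the compensating-factor test applies.
Override check — reserves: 6.1 mo (short of 9); score: 788 (ok).
Compensating-factor requirement not fully met.

Denied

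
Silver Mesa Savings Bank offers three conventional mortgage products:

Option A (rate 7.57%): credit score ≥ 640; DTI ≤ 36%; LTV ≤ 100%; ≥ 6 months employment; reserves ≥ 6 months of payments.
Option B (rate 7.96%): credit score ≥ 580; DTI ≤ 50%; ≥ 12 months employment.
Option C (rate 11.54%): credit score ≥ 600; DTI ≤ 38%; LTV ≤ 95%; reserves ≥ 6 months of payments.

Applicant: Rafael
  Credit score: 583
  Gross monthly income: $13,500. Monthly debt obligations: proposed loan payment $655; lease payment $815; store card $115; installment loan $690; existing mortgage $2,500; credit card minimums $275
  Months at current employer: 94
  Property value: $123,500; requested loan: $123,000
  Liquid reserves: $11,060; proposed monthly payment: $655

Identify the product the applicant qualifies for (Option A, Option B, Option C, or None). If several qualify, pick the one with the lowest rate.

Total debts = (655 + 815 + 115 + 690 + 2,500 + 275) = 5,050; DTI = 5,050/13,500 = 37.4%.
LTV = 123,000/123,500 = 99.6%.
Reserves = 11,060/655 = 16.9 months.
Option A: score 583 < 640; DTI 37.4% > 36%; LTV 99.6% ≤ 100%; employment 94 ≥ 6 mo; reserves 16.9 ≥ 6 mo → does not qualify.
Option B: score 583 ≥ 580; DTI 37.4% ≤ 50%; employment 94 ≥ 12 mo → qualifies.
Option C: score 583 < 600; DTI 37.4% ≤ 38%; LTV 99.6% > 95%; reserves 16.9 ≥ 6 mo → does not qualify.

Option B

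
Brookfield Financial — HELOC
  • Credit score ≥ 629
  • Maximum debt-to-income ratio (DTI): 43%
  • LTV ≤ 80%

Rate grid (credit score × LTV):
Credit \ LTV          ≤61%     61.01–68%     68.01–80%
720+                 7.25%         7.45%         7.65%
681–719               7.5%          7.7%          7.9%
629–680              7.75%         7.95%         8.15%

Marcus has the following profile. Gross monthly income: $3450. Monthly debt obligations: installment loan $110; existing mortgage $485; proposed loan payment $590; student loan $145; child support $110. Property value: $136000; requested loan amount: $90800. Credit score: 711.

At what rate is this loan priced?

Credit score 711 ≥ 629; Total monthly debts = (110 + 485 + 590 + 145 + 110) = 1,440. DTI: 1,440 ÷ 3,450 = 41.7%, within the 43% cap
LTV = 90,800/136,000 = 66.8% ≤ 80%
Row: 711 falls in 681–719. Column: 66.8% falls in 61.01–68%. Rate = 7.7%.

7.7%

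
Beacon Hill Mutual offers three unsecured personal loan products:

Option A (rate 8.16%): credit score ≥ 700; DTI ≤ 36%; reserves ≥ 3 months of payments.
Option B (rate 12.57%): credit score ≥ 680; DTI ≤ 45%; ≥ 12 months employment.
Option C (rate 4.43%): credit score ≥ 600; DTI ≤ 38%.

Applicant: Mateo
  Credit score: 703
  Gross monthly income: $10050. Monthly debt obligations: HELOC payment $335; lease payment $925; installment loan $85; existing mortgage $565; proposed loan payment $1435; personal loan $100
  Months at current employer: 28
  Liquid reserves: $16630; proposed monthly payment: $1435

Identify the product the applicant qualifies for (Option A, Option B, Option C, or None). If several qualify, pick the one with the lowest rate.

Total debts = (335 + 925 + 85 + 565 + 1,435 + 100) = 3,445; DTI = 3,445/10,050 = 34.3%.
Reserves = 16,630/1,435 = 11.6 months.
Option A: score 703 ≥ 700; DTI 34.3% ≤ 36%; reserves 11.6 ≥ 3 mo → qualifies.
Option B: score 703 ≥ 680; DTI 34.3% ≤ 45%; employment 28 ≥ 12 mo → qualifies.
Option C: score 703 ≥ 600; DTI 34.3% ≤ 38% → qualifies.
Qualifying: Option A, Option B, Option C. Lowest rate is 4.43% → Option C.

Option C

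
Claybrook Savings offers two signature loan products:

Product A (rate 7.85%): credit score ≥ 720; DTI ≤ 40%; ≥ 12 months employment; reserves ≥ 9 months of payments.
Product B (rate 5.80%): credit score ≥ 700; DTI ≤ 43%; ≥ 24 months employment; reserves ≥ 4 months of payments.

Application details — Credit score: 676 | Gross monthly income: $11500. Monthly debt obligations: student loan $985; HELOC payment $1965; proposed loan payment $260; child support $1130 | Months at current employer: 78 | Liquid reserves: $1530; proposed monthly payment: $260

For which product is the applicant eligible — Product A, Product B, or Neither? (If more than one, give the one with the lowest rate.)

Neither

Total debts = (985 + 1,965 + 260 + 1,130) = 4,340; DTI = 4,340/11,500 = 37.7%.
Reserves = 1,530/260 = 5.9 months.
Product A: score 676 < 720; DTI 37.7% ≤ 40%; employment 78 ≥ 12 mo; reserves 5.9 < 9 mo → does not qualify.
Product B: score 676 < 700; DTI 37.7% ≤ 43%; employment 78 ≥ 24 mo; reserves 5.9 ≥ 4 mo → does not qualify.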